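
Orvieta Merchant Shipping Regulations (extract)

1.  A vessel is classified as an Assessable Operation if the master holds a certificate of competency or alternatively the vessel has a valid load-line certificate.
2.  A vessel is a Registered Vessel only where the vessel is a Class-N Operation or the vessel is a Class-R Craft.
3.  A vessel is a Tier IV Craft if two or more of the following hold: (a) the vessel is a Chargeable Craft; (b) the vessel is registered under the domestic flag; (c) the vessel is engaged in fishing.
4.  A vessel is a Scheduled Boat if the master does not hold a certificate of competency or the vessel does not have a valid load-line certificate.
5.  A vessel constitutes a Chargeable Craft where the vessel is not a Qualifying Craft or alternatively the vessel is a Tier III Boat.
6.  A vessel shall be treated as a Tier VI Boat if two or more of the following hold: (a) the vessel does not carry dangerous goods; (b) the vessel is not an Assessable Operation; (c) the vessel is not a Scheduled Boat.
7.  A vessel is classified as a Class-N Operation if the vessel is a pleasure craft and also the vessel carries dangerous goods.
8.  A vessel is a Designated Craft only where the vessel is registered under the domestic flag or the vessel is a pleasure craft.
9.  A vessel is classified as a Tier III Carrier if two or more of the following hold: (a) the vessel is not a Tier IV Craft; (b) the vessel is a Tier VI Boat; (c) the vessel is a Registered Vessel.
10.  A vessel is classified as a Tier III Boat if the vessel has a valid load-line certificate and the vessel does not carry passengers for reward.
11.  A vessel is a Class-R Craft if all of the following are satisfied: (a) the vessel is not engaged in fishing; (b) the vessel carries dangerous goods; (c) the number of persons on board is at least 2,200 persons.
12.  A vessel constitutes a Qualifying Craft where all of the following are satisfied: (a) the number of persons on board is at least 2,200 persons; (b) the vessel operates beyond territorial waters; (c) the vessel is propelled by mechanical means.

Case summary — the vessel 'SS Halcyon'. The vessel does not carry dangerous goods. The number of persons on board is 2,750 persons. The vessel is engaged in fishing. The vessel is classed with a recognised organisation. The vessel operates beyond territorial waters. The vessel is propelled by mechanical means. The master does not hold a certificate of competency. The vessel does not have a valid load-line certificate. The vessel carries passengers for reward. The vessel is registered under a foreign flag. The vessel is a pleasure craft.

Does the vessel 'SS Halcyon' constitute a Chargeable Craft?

paragraph 12 — Qualifying Craft: [number of persons on board: 2,750 persons ≥ 2,200 persons? yes] AND [the vessel operates beyond territorial waters? yes] AND [the vessel is propelled by mechanical means? yes] → satisfied.
paragraph 10 — Tier III Boat: [the vessel has a valid load-line certificate? no] AND [the vessel does not carry passengers for reward? no] → not satisfied.
paragraph 5 — Chargeable Craft: [not a Qualifying Craft (paragraph 12)? no] OR [Tier III Boat (paragraph 10)? no] → not satisfied.

No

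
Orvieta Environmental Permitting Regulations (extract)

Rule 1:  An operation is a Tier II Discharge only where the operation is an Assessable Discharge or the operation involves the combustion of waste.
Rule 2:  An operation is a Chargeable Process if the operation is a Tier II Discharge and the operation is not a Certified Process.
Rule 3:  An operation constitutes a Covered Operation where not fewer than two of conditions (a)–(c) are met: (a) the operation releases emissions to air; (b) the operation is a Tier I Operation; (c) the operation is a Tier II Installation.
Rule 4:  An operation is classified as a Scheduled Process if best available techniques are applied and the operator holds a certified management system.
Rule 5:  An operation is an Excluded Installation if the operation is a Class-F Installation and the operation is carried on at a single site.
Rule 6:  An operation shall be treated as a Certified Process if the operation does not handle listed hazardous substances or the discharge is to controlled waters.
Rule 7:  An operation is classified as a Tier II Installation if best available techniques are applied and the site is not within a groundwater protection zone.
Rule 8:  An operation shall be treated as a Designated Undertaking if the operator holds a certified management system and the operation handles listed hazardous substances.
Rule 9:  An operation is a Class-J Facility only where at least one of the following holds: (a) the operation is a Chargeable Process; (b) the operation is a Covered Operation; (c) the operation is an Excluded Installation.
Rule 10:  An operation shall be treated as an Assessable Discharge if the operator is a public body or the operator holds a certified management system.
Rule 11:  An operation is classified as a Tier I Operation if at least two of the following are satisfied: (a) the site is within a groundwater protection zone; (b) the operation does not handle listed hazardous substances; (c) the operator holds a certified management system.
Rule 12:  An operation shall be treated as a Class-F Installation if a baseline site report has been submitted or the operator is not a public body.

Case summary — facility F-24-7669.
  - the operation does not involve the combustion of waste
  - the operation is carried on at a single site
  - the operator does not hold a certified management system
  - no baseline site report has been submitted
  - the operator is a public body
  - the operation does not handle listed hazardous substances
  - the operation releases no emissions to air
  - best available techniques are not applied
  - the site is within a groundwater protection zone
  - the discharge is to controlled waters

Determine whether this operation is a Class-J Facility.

rule 10 — Assessable Discharge: [the operator is a public body? yes] OR [the operator holds a certified management system? no] → satisfied.
rule 1 — Tier II Discharge: [Assessable Discharge (rule 10)? yes] OR [the operation involves the combustion of waste? no] → satisfied.
rule 6 — Certified Process: [the operation does not handle listed hazardous substances? yes] OR [the discharge is to controlled waters? yes] → satisfied.
rule 2 — Chargeable Process: [Tier II Discharge (rule 1)? yes] AND [not a Certified Process (rule 6)? no] → not satisfied.
rule 11 — Tier I Operation: the site is within a groundwater protection zone? yes; the operation does not handle listed hazardous substances? yes; the operator holds a certified management system? no — 2 of 3 hold (need ≥2) → satisfied.
rule 7 — Tier II Installation: [best available techniques are applied? no] AND [the site is not within a groundwater protection zone? no] → not satisfied.
rule 3 — Covered Operation: the operation releases emissions to air? no; Tier I Operation (rule 11)? yes; Tier II Installation (rule 7)? no — 1 of 3 hold (need ≥2) → not satisfied.
rule 12 — Class-F Installation: [a baseline site report has been submitted? no] OR [the operator is not a public body? no] → not satisfied.
rule 5 — Excluded Installation: [Class-F Installation (rule 12)? no] AND [the operation is carried on at a single site? yes] → not satisfied.
rule 9 — Class-J Facility: [Chargeable Process (rule 2)? no] OR [Covered Operation (rule 3)? no] OR [Excluded Installation (rule 5)? no] → not satisfied.

No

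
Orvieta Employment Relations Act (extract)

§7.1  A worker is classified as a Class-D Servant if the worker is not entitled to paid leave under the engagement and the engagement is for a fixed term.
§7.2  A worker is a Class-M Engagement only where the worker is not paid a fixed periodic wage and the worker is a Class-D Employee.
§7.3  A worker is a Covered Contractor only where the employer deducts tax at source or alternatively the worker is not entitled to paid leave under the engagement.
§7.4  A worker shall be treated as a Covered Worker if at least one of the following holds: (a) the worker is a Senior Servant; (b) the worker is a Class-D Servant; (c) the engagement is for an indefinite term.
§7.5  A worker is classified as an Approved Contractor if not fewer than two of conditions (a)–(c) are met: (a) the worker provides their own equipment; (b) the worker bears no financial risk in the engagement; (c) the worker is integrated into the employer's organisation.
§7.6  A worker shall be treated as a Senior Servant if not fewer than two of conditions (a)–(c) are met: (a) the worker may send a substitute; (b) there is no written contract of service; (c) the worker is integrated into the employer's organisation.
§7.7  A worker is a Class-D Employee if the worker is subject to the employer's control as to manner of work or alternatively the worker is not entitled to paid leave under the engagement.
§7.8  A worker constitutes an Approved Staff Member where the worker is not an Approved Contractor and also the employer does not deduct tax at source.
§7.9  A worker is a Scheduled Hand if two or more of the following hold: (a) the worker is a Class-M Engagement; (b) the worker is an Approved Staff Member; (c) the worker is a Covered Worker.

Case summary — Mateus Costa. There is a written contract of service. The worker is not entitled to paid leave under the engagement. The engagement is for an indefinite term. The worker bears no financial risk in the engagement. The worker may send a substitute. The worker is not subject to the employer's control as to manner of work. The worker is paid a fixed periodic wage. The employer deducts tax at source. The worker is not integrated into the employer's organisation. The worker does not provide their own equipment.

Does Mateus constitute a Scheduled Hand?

No

§7.7 — Class-D Employee: [the worker is subject to the employer's control as to manner of work? no] OR [the worker is not entitled to paid leave under the engagement? yes] → satisfied.
§7.2 — Class-M Engagement: [the worker is not paid a fixed periodic wage? no] AND [Class-D Employee (§7.7)? yes] → not satisfied.
§7.5 — Approved Contractor: the worker provides their own equipment? no; the worker bears no financial risk in the engagement? yes; the worker is integrated into the employer's organisation? no — 1 of 3 hold (need ≥2) → not satisfied.
§7.8 — Approved Staff Member: [not an Approved Contractor (§7.5)? yes] AND [the employer does not deduct tax at source? no] → not satisfied.
§7.6 — Senior Servant: the worker may send a substitute? yes; there is no written contract of service? no; the worker is integrated into the employer's organisation? no — 1 of 3 hold (need ≥2) → not satisfied.
§7.1 — Class-D Servant: [the worker is not entitled to paid leave under the engagement? yes] AND [the engagement is for a fixed term? no] → not satisfied.
§7.4 — Covered Worker: [Senior Servant (§7.6)? no] OR [Class-D Servant (§7.1)? no] OR [the engagement is for an indefinite term? yes] → satisfied.
§7.9 — Scheduled Hand: Class-M Engagement (§7.2)? no; Approved Staff Member (§7.8)? no; Covered Worker (§7.4)? yes — 1 of 3 hold (need ≥2) → not satisfied.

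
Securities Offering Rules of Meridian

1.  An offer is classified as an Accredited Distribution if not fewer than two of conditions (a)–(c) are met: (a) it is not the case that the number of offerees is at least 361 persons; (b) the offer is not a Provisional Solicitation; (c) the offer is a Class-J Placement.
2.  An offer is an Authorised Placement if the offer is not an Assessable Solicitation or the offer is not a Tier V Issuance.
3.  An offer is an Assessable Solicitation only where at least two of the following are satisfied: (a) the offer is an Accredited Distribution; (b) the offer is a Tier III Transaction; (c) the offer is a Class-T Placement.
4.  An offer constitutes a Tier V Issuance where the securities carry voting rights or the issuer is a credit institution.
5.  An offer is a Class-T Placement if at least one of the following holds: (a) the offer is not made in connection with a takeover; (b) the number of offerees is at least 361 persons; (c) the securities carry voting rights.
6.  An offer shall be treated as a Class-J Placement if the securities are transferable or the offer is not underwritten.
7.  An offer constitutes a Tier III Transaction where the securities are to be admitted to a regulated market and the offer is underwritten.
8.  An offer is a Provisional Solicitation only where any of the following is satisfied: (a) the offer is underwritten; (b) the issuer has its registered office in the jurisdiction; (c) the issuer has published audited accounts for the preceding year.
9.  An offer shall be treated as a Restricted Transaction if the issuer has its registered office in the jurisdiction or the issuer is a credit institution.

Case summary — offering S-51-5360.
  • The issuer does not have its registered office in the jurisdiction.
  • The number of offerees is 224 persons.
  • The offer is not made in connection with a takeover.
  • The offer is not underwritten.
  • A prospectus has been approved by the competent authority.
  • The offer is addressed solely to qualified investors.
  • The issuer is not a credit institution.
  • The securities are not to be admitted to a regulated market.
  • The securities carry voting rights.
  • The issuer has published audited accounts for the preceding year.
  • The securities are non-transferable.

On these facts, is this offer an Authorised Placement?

paragraph 8 — Provisional Solicitation: [the offer is underwritten? no] OR [the issuer has its registered office in the jurisdiction? no] OR [the issuer has published audited accounts for the preceding year? yes] → satisfied.
paragraph 6 — Class-J Placement: [the securities are transferable? no] OR [the offer is not underwritten? yes] → satisfied.
paragraph 1 — Accredited Distribution: number of offerees: 224 persons ≥ 361 persons? no, so negated condition yes; not a Provisional Solicitation (paragraph 8)? no; Class-J Placement (paragraph 6)? yes — 2 of 3 hold (need ≥2) → satisfied.
paragraph 7 — Tier III Transaction: [the securities are to be admitted to a regulated market? no] AND [the offer is underwritten? no] → not satisfied.
paragraph 5 — Class-T Placement: [the offer is not made in connection with a takeover? yes] OR [number of offerees: 224 persons ≥ 361 persons? no] OR [the securities carry voting rights? yes] → satisfied.
paragraph 3 — Assessable Solicitation: Accredited Distribution (paragraph 1)? yes; Tier III Transaction (paragraph 7)? no; Class-T Placement (paragraph 5)? yes — 2 of 3 hold (need ≥2) → satisfied.
paragraph 4 — Tier V Issuance: [the securities carry voting rights? yes] OR [the issuer is a credit institution? no] → satisfied.
paragraph 2 — Authorised Placement: [not an Assessable Solicitation (paragraph 3)? no] OR [not a Tier V Issuance (paragraph 4)? no] → not satisfied.

No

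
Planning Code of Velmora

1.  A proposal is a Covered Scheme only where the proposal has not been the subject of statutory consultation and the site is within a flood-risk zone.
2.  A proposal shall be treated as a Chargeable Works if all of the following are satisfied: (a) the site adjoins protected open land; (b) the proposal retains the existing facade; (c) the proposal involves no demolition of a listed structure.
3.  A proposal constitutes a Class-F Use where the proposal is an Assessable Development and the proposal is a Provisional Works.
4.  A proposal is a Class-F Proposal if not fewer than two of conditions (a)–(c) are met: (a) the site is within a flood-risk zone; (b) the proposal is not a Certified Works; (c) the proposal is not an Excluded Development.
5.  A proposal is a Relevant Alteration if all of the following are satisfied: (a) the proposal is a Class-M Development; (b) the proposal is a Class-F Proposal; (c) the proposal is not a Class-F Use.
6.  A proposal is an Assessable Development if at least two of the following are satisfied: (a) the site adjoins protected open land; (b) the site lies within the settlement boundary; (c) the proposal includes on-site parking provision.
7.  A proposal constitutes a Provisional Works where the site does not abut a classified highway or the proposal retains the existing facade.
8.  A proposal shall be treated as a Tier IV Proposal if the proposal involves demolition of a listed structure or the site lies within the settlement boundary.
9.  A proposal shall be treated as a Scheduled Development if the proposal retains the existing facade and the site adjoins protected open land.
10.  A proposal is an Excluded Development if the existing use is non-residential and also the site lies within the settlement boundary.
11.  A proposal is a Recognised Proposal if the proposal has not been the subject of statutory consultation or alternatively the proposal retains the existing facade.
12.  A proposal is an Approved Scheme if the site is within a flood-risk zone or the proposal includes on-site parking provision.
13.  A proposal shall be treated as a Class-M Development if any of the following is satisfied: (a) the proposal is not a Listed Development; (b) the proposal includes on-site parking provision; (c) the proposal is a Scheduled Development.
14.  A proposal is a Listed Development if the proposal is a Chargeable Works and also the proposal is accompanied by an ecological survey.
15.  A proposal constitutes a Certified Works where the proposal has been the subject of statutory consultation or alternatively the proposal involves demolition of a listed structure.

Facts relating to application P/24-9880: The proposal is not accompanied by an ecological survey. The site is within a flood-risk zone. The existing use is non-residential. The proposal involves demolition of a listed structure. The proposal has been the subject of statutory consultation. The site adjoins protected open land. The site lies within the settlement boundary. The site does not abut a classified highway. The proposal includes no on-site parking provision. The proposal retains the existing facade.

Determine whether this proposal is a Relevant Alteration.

Under paragraph 2: the site adjoins protected open land? yes; and the proposal retains the existing facade? yes; and the proposal involves no demolition of a listed structure? no. So the proposal is not a Chargeable Works.
Under paragraph 14: Chargeable Works (paragraph 2)? no; and the proposal is accompanied by an ecological survey? no. So the proposal is not a Listed Development.
Under paragraph 9: the proposal retains the existing facade? yes; and the site adjoins protected open land? yes. So the proposal is a Scheduled Development.
Under paragraph 13: not a Listed Development (paragraph 14)? yes; or the proposal includes on-site parking provision? no; or Scheduled Development (paragraph 9)? yes. So the proposal is a Class-M Development.
Under paragraph 15: the proposal has been the subject of statutory consultation? yes; or the proposal involves demolition of a listed structure? yes. So the proposal is a Certified Works.
Under paragraph 10: the existing use is non-residential? yes; and the site lies within the settlement boundary? yes. So the proposal is an Excluded Development.
Under paragraph 4: the site is within a flood-risk zone? yes; not a Certified Works (paragraph 15)? no; not an Excluded Development (paragraph 10)? no — 1 of 3 hold (need ≥2) → not satisfied.
Under paragraph 6: the site adjoins protected open land? yes; the site lies within the settlement boundary? yes; the proposal includes on-site parking provision? no — 2 of 3 hold (need ≥2) → satisfied.
Under paragraph 7: the site does not abut a classified highway? yes; or the proposal retains the existing facade? yes. So the proposal is a Provisional Works.
Under paragraph 3: Assessable Development (paragraph 6)? yes; and Provisional Works (paragraph 7)? yes. So the proposal is a Class-F Use.
Under paragraph 5: Class-M Development (paragraph 13)? yes; and Class-F Proposal (paragraph 4)? no; and not a Class-F Use (paragraph 3)? no. So the proposal is not a Relevant Alteration.

No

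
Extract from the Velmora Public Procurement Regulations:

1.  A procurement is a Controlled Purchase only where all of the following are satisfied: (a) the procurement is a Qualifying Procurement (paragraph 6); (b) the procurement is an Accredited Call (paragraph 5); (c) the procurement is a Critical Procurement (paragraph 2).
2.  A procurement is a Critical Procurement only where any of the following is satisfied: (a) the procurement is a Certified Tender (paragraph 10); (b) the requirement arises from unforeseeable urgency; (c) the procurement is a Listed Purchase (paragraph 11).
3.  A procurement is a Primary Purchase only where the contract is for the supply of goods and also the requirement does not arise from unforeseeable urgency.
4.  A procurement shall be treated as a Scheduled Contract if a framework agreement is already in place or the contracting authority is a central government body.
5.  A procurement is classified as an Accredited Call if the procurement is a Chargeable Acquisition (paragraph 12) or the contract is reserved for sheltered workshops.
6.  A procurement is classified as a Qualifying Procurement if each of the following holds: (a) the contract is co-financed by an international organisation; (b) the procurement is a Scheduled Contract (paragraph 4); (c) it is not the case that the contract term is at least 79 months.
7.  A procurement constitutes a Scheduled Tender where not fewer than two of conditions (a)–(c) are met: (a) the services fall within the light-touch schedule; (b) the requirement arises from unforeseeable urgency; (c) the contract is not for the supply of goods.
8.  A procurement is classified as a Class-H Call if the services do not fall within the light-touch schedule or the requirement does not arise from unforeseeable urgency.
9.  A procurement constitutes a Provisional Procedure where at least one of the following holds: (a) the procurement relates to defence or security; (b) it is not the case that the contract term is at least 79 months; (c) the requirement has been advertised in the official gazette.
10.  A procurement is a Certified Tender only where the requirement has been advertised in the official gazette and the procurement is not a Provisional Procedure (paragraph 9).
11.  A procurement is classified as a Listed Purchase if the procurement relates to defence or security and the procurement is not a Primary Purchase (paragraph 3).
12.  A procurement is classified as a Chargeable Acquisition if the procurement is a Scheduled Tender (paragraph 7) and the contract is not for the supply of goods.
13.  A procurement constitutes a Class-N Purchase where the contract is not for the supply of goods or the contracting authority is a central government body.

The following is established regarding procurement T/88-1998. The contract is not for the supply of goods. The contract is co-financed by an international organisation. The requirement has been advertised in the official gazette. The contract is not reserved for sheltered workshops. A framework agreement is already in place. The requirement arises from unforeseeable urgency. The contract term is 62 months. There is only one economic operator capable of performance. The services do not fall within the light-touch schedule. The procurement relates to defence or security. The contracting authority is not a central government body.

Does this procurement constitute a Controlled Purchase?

paragraph 4 — Scheduled Contract: [a framework agreement is already in place? yes] OR [the contracting authority is a central government body? no] → satisfied.
paragraph 6 — Qualifying Procurement: [the contract is co-financed by an international organisation? yes] AND [Scheduled Contract (paragraph 4)? yes] AND [contract term: 62 months ≥ 79 months? no, so negated condition yes] → satisfied.
paragraph 7 — Scheduled Tender: the services fall within the light-touch schedule? no; the requirement arises from unforeseeable urgency? yes; the contract is not for the supply of goods? yes — 2 of 3 hold (need ≥2) → satisfied.
paragraph 12 — Chargeable Acquisition: [Scheduled Tender (paragraph 7)? yes] AND [the contract is not for the supply of goods? yes] → satisfied.
paragraph 5 — Accredited Call: [Chargeable Acquisition (paragraph 12)? yes] OR [the contract is reserved for sheltered workshops? no] → satisfied.
paragraph 9 — Provisional Procedure: [the procurement relates to defence or security? yes] OR [contract term: 62 months ≥ 79 months? no, so negated condition yes] OR [the requirement has been advertised in the official gazette? yes] → satisfied.
paragraph 10 — Certified Tender: [the requirement has been advertised in the official gazette? yes] AND [not a Provisional Procedure (paragraph 9)? no] → not satisfied.
paragraph 3 — Primary Purchase: [the contract is for the supply of goods? no] AND [the requirement does not arise from unforeseeable urgency? no] → not satisfied.
paragraph 11 — Listed Purchase: [the procurement relates to defence or security? yes] AND [not a Primary Purchase (paragraph 3)? yes] → satisfied.
paragraph 2 — Critical Procurement: [Certified Tender (paragraph 10)? no] OR [the requirement arises from unforeseeable urgency? yes] OR [Listed Purchase (paragraph 11)? yes] → satisfied.
paragraph 1 — Controlled Purchase: [Qualifying Procurement (paragraph 6)? yes] AND [Accredited Call (paragraph 5)? yes] AND [Critical Procurement (paragraph 2)? yes] → satisfied.

Yes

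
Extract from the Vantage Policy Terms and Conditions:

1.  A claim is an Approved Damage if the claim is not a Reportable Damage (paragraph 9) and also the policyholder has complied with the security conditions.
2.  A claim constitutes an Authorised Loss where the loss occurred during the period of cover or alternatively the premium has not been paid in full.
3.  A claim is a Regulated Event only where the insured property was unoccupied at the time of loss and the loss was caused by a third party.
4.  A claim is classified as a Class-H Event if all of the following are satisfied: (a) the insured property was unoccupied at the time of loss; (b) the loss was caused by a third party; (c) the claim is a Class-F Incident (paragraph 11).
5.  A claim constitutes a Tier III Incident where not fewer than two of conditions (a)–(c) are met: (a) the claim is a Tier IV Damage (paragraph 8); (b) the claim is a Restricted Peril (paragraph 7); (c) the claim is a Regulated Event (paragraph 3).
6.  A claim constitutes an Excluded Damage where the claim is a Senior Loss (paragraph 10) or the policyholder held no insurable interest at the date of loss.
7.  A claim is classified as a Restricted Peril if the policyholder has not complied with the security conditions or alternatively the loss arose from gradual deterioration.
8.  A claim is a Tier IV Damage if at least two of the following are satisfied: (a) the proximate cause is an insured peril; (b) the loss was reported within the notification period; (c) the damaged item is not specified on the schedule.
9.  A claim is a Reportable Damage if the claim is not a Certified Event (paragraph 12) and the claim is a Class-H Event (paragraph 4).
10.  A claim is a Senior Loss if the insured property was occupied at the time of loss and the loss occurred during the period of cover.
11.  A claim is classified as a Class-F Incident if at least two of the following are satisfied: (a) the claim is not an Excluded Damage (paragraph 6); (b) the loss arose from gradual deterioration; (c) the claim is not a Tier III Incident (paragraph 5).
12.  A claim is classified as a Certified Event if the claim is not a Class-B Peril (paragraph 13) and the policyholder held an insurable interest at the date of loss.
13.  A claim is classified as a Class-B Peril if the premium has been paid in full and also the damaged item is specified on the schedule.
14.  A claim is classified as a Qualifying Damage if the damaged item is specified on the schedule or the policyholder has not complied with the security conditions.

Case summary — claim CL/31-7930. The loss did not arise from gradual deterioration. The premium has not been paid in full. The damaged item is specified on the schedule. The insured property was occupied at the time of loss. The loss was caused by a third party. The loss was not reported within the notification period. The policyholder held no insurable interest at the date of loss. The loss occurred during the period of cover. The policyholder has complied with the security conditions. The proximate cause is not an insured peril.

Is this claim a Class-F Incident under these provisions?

No

paragraph 10 — Senior Loss: [the insured property was occupied at the time of loss? yes] AND [the loss occurred during the period of cover? yes] → satisfied.
paragraph 6 — Excluded Damage: [Senior Loss (paragraph 10)? yes] OR [the policyholder held no insurable interest at the date of loss? yes] → satisfied.
paragraph 8 — Tier IV Damage: the proximate cause is an insured peril? no; the loss was reported within the notification period? no; the damaged item is not specified on the schedule? no — 0 of 3 hold (need ≥2) → not satisfied.
paragraph 7 — Restricted Peril: [the policyholder has not complied with the security conditions? no] OR [the loss arose from gradual deterioration? no] → not satisfied.
paragraph 3 — Regulated Event: [the insured property was unoccupied at the time of loss? no] AND [the loss was caused by a third party? yes] → not satisfied.
paragraph 5 — Tier III Incident: Tier IV Damage (paragraph 8)? no; Restricted Peril (paragraph 7)? no; Regulated Event (paragraph 3)? no — 0 of 3 hold (need ≥2) → not satisfied.
paragraph 11 — Class-F Incident: not an Excluded Damage (paragraph 6)? no; the loss arose from gradual deterioration? no; not a Tier III Incident (paragraph 5)? yes — 1 of 3 hold (need ≥2) → not satisfied.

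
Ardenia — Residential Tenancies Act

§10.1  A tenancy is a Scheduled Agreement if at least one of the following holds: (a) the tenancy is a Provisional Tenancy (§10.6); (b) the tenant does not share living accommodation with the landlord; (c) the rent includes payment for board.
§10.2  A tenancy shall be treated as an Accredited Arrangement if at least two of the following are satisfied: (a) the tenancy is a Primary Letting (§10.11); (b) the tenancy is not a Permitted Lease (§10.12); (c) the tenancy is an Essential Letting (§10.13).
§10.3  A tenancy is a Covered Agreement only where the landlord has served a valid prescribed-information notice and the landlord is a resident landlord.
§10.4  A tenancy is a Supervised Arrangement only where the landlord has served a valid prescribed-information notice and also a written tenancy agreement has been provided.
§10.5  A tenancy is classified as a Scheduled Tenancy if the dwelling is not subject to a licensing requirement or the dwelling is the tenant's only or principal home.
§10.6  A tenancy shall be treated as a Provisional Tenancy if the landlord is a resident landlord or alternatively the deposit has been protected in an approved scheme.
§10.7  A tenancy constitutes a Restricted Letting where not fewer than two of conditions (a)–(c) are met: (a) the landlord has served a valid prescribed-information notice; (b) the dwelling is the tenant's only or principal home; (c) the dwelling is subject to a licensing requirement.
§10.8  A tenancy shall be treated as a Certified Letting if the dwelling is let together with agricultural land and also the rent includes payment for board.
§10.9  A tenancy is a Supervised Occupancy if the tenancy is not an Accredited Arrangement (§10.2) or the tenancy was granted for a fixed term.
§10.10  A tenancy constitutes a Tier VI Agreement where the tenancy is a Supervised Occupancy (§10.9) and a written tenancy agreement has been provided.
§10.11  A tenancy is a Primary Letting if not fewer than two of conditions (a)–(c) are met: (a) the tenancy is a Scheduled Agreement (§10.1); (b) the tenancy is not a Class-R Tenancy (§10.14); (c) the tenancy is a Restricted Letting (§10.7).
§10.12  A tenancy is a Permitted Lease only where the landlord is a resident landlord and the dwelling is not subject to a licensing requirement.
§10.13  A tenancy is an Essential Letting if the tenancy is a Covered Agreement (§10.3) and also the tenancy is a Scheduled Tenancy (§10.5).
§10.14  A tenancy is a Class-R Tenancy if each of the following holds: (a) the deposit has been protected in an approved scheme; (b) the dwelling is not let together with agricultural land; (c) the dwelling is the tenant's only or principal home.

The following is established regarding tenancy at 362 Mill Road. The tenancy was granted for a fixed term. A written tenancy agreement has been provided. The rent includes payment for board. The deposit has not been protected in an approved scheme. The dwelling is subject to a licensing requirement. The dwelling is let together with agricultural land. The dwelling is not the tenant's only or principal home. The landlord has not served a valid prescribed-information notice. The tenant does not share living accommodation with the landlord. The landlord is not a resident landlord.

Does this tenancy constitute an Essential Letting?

§10.3 — Covered Agreement: [the landlord has served a valid prescribed-information notice? no] AND [the landlord is a resident landlord? no] → not satisfied.
§10.5 — Scheduled Tenancy: [the dwelling is not subject to a licensing requirement? no] OR [the dwelling is the tenant's only or principal home? no] → not satisfied.
§10.13 — Essential Letting: [Covered Agreement (§10.3)? no] AND [Scheduled Tenancy (§10.5)? no] → not satisfied.

No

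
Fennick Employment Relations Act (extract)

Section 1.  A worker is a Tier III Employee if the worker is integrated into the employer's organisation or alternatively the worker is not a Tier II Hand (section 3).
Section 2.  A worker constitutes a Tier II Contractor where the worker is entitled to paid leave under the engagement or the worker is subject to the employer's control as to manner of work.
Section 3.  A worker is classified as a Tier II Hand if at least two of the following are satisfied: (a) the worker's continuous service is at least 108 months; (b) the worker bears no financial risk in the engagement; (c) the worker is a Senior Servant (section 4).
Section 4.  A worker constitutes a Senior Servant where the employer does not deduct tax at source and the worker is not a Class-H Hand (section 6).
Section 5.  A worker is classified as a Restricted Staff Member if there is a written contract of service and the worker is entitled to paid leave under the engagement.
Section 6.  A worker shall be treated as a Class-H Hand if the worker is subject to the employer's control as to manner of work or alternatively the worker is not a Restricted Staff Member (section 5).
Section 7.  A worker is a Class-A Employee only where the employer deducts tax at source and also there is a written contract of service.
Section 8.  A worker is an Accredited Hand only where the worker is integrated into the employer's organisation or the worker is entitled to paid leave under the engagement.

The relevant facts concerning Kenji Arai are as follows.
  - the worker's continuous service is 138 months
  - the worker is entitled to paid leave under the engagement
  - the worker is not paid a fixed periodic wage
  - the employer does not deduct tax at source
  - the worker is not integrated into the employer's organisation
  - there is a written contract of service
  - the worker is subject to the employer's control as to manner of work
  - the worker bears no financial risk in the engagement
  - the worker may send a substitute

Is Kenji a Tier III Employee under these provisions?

Under section 5: there is a written contract of service? yes; and the worker is entitled to paid leave under the engagement? yes. So the worker is a Restricted Staff Member.
Under section 6: the worker is subject to the employer's control as to manner of work? yes; or not a Restricted Staff Member (section 5)? no. So the worker is a Class-H Hand.
Under section 4: the employer does not deduct tax at source? yes; and not a Class-H Hand (section 6)? no. So the worker is not a Senior Servant.
Under section 3: worker's continuous service: 138 months ≥ 108 months? yes; the worker bears no financial risk in the engagement? yes; Senior Servant (section 4)? no — 2 of 3 hold (need ≥2) → satisfied.
Under section 1: the worker is integrated into the employer's organisation? no; or not a Tier II Hand (section 3)? no. So the worker is not a Tier III Employee.

No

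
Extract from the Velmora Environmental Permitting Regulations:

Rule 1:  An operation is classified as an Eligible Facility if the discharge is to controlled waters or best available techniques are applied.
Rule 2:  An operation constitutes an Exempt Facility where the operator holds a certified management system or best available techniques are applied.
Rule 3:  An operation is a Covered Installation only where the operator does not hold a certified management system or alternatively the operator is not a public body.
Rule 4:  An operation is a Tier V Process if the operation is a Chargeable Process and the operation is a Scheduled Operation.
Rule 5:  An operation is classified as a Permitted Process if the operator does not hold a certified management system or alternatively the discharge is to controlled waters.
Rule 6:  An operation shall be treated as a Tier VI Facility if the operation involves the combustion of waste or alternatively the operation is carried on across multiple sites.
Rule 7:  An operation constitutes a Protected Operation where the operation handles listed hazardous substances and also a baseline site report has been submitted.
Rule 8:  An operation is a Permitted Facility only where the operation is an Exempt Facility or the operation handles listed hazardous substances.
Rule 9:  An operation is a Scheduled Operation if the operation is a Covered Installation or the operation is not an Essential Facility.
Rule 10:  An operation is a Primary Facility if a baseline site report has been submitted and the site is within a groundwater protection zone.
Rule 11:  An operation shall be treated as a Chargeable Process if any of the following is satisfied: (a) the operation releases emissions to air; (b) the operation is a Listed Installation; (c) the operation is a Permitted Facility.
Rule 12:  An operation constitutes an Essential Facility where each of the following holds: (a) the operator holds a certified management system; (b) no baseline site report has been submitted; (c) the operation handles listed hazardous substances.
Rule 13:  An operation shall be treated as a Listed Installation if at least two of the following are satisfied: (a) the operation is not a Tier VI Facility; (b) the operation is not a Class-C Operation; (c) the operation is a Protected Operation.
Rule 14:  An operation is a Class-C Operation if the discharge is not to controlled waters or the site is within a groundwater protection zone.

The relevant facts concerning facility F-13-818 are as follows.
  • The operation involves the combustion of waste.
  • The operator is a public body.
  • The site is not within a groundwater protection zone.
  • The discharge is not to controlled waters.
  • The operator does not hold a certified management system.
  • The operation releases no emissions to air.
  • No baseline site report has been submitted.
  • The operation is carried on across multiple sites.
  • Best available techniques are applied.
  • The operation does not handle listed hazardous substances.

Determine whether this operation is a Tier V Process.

rule 6 — Tier VI Facility: [the operation involves the combustion of waste? yes] OR [the operation is carried on across multiple sites? yes] → satisfied.
rule 14 — Class-C Operation: [the discharge is not to controlled waters? yes] OR [the site is within a groundwater protection zone? no] → satisfied.
rule 7 — Protected Operation: [the operation handles listed hazardous substances? no] AND [a baseline site report has been submitted? no] → not satisfied.
rule 13 — Listed Installation: not a Tier VI Facility (rule 6)? no; not a Class-C Operation (rule 14)? no; Protected Operation (rule 7)? no — 0 of 3 hold (need ≥2) → not satisfied.
rule 2 — Exempt Facility: [the operator holds a certified management system? no] OR [best available techniques are applied? yes] → satisfied.
rule 8 — Permitted Facility: [Exempt Facility (rule 2)? yes] OR [the operation handles listed hazardous substances? no] → satisfied.
rule 11 — Chargeable Process: [the operation releases emissions to air? no] OR [Listed Installation (rule 13)? no] OR [Permitted Facility (rule 8)? yes] → satisfied.
rule 3 — Covered Installation: [the operator does not hold a certified management system? yes] OR [the operator is not a public body? no] → satisfied.
rule 12 — Essential Facility: [the operator holds a certified management system? no] AND [no baseline site report has been submitted? yes] AND [the operation handles listed hazardous substances? no] → not satisfied.
rule 9 — Scheduled Operation: [Covered Installation (rule 3)? yes] OR [not an Essential Facility (rule 12)? yes] → satisfied.
rule 4 — Tier V Process: [Chargeable Process (rule 11)? yes] AND [Scheduled Operation (rule 9)? yes] → satisfied.

Yes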